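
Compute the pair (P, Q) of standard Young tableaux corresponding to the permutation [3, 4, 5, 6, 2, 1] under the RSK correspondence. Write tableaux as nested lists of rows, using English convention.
P = [[1, 4, 5, 6], [2], [3]], Q = [[1, 2, 3, 4], [5], [6]]

Insert each entry of the permutation into P by Schensted row insertion, recording in Q the position of each new cell.

After inserting 3: P = [[3]].
After inserting 4: P = [[3, 4]].
After inserting 5: P = [[3, 4, 5]].
After inserting 6: P = [[3, 4, 5, 6]].
After inserting 2: P = [[2, 4, 5, 6], [3]].
After inserting 1: P = [[1, 4, 5, 6], [2], [3]].

So P = [[1, 4, 5, 6], [2], [3]], Q = [[1, 2, 3, 4], [5], [6]].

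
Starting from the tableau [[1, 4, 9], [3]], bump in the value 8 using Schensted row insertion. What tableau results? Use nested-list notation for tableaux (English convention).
In row 1, 8 replaces 9 (the leftmost entry greater than 8); 9 is bumped to row 2. 9 is appended to row 2. The new tableau is [[1, 4, 8], [3, 9]].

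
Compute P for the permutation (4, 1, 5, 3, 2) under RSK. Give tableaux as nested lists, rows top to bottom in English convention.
Insert 4: appended to row 1. P = [[4]].
Insert 1: 1 bumps 4 from row 1; 4 starts row 2. P = [[1], [4]].
Insert 5: appended to row 1. P = [[1, 5], [4]].
Insert 3: 3 bumps 5 from row 1; 5 appends to row 2. P = [[1, 3], [4, 5]].
Insert 2: 2 bumps 3 from row 1; 3 bumps 4 from row 2; 4 starts row 3. P = [[1, 2], [3, 5], [4]].

So P = [[1, 2], [3, 5], [4]].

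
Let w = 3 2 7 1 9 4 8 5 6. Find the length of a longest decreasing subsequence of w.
3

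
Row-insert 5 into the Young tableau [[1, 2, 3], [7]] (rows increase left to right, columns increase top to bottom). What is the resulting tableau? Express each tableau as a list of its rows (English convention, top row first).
[[1, 2, 3, 5], [7]]

5 is larger than every entry of row 1, so it is appended to row 1. The new tableau is [[1, 2, 3, 5], [7]].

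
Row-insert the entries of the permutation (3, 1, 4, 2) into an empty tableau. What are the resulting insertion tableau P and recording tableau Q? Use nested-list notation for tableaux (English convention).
P = [[1, 2], [3, 4]], Q = [[1, 3], [2, 4]]

Insert each entry of the permutation into P by Schensted row insertion, recording in Q the position of each new cell.

Insert 3: appended to row 1. P = [[3]].
Insert 1: 1 bumps 3 from row 1; 3 starts row 2. P = [[1], [3]].
Insert 4: appended to row 1. P = [[1, 4], [3]].
Insert 2: 2 bumps 4 from row 1; 4 appends to row 2. P = [[1, 2], [3, 4]].

So P = [[1, 2], [3, 4]], Q = [[1, 3], [2, 4]].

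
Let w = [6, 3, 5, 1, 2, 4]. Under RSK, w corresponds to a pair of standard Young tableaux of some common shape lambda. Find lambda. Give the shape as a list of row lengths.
[3, 2, 1]

RSK row insertion gives P = [[1, 2, 4], [3, 5], [6]], which has shape [3, 2, 1].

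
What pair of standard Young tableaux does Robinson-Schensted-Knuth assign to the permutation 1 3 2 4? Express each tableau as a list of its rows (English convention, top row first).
Insert each entry of the permutation into P by Schensted row insertion, recording in Q the position of each new cell.

After inserting 1: P = [[1]].
After inserting 3: P = [[1, 3]].
After inserting 2: P = [[1, 2], [3]].
After inserting 4: P = [[1, 2, 4], [3]].

So P = [[1, 2, 4], [3]], Q = [[1, 2, 4], [3]].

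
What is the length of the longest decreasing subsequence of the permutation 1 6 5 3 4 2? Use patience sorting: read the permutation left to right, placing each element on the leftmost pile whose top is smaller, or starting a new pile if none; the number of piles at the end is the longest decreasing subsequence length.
1: new pile. tops = [1]
6: onto pile 1 (replacing 1). tops = [6]
5: new pile. tops = [6, 5]
3: new pile. tops = [6, 5, 3]
4: onto pile 3 (replacing 3). tops = [6, 5, 4]
2: new pile. tops = [6, 5, 4, 2]

4 piles, so the longest decreasing subsequence has length 4.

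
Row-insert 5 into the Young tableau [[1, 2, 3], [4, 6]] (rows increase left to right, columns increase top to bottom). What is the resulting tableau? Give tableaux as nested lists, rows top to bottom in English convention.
5 is larger than every entry of row 1, so it is appended to row 1. The new tableau is [[1, 2, 3, 5], [4, 6]].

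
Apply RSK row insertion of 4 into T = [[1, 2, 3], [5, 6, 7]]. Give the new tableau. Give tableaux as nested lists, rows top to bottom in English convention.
4 is larger than every entry of row 1, so it is appended to row 1. The new tableau is [[1, 2, 3, 4], [5, 6, 7]].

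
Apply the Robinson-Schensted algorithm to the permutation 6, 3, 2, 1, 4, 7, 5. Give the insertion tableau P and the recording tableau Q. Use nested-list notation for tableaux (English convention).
P = [[1, 4, 5], [2, 7], [3], [6]], Q = [[1, 5, 6], [2, 7], [3], [4]]

Insert each entry of the permutation into P by Schensted row insertion, recording in Q the position of each new cell.

Insert 6: appended to row 1. P = [[6]].
Insert 3: 3 bumps 6 from row 1; 6 starts row 2. P = [[3], [6]].
Insert 2: 2 bumps 3 from row 1; 3 bumps 6 from row 2; 6 starts row 3. P = [[2], [3], [6]].
Insert 1: 1 bumps 2 from row 1; 2 bumps 3 from row 2; 3 bumps 6 from row 3; 6 starts row 4. P = [[1], [2], [3], [6]].
Insert 4: appended to row 1. P = [[1, 4], [2], [3], [6]].
Insert 7: appended to row 1. P = [[1, 4, 7], [2], [3], [6]].
Insert 5: 5 bumps 7 from row 1; 7 appends to row 2. P = [[1, 4, 5], [2, 7], [3], [6]].

So P = [[1, 4, 5], [2, 7], [3], [6]], Q = [[1, 5, 6], [2, 7], [3], [4]].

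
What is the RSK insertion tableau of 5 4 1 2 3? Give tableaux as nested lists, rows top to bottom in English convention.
After inserting 5: P = [[5]].
After inserting 4: P = [[4], [5]].
After inserting 1: P = [[1], [4], [5]].
After inserting 2: P = [[1, 2], [4], [5]].
After inserting 3: P = [[1, 2, 3], [4], [5]].

So P = [[1, 2, 3], [4], [5]].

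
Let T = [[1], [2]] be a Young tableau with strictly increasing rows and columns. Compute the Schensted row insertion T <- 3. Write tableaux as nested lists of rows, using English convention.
3 is larger than every entry of row 1, so it is appended to row 1. The new tableau is [[1, 3], [2]].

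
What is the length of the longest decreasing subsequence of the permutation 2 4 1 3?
2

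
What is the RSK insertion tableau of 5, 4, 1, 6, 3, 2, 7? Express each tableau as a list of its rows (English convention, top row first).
P = [[1, 2, 7], [3, 6], [4], [5]]

Insert 5: appended to row 1. P = [[5]].
Insert 4: 4 bumps 5 from row 1; 5 starts row 2. P = [[4], [5]].
Insert 1: 1 bumps 4 from row 1; 4 bumps 5 from row 2; 5 starts row 3. P = [[1], [4], [5]].
Insert 6: appended to row 1. P = [[1, 6], [4], [5]].
Insert 3: 3 bumps 6 from row 1; 6 appends to row 2. P = [[1, 3], [4, 6], [5]].
Insert 2: 2 bumps 3 from row 1; 3 bumps 4 from row 2; 4 bumps 5 from row 3; 5 starts row 4. P = [[1, 2], [3, 6], [4], [5]].
Insert 7: appended to row 1. P = [[1, 2, 7], [3, 6], [4], [5]].

So P = [[1, 2, 7], [3, 6], [4], [5]].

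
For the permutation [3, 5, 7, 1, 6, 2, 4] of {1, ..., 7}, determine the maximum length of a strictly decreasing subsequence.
3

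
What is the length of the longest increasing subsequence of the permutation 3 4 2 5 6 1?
4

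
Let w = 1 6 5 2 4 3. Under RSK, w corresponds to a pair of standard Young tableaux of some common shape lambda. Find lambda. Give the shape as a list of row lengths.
[3, 1, 1, 1]

Row-insert each entry into an empty tableau.

After inserting 1: P = [[1]].
After inserting 6: P = [[1, 6]].
After inserting 5: P = [[1, 5], [6]].
After inserting 2: P = [[1, 2], [5], [6]].
After inserting 4: P = [[1, 2, 4], [5], [6]].
After inserting 3: P = [[1, 2, 3], [4], [5], [6]].

The final insertion tableau P = [[1, 2, 3], [4], [5], [6]] has shape [3, 1, 1, 1].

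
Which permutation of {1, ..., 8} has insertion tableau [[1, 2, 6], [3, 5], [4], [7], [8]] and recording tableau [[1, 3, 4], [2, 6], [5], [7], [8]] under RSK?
Reverse the RSK construction: for i from n down to 1, find the cell of Q containing i, remove the entry at that cell from P, and reverse-bump it up through P; the value ejected from row 1 is w(i).

Step i=8: Q has 8 at row 5, column 1; remove 8 from row 5 of P and reverse-bump: 8 enters row 4 and ejects 7; 7 enters row 3 and ejects 4; 4 enters row 2 and ejects 3; 3 enters row 1 and ejects 2. So w(8) = 2. P is now [[1, 3, 6], [4, 5], [7], [8]].
Step i=7: Q has 7 at row 4, column 1; remove 8 from row 4 of P and reverse-bump: 8 enters row 3 and ejects 7; 7 enters row 2 and ejects 5; 5 enters row 1 and ejects 3. So w(7) = 3. P is now [[1, 5, 6], [4, 7], [8]].
Step i=6: Q has 6 at row 2, column 2; remove 7 from row 2 of P and reverse-bump: 7 enters row 1 and ejects 6. So w(6) = 6. P is now [[1, 5, 7], [4], [8]].
Step i=5: Q has 5 at row 3, column 1; remove 8 from row 3 of P and reverse-bump: 8 enters row 2 and ejects 4; 4 enters row 1 and ejects 1. So w(5) = 1. P is now [[4, 5, 7], [8]].
Step i=4: Q has 4 at row 1, column 3; remove that cell from P, ejecting 7. So w(4) = 7. P is now [[4, 5], [8]].
Step i=3: Q has 3 at row 1, column 2; remove that cell from P, ejecting 5. So w(3) = 5. P is now [[4], [8]].
Step i=2: Q has 2 at row 2, column 1; remove 8 from row 2 of P and reverse-bump: 8 enters row 1 and ejects 4. So w(2) = 4. P is now [[8]].
Step i=1: Q has 1 at row 1, column 1; remove that cell from P, ejecting 8. So w(1) = 8. P is now [].

So w = 8 4 5 7 1 6 3 2.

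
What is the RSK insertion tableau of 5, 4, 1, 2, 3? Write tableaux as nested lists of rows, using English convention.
Insert 5: appended to row 1. P = [[5]].
Insert 4: 4 bumps 5 from row 1; 5 starts row 2. P = [[4], [5]].
Insert 1: 1 bumps 4 from row 1; 4 bumps 5 from row 2; 5 starts row 3. P = [[1], [4], [5]].
Insert 2: appended to row 1. P = [[1, 2], [4], [5]].
Insert 3: appended to row 1. P = [[1, 2, 3], [4], [5]].

So P = [[1, 2, 3], [4], [5]].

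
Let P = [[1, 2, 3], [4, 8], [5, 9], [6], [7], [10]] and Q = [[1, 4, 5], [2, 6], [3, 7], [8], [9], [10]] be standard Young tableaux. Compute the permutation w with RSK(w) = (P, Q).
Reverse the RSK construction: for i from n down to 1, find the cell of Q containing i, remove the entry at that cell from P, and reverse-bump it up through P; the value ejected from row 1 is w(i).

Step i=10: Q has 10 at row 6, column 1; remove 10 from row 6 of P and reverse-bump: 10 enters row 5 and ejects 7; 7 enters row 4 and ejects 6; 6 enters row 3 and ejects 5; 5 enters row 2 and ejects 4; 4 enters row 1 and ejects 3. So w(10) = 3. P is now [[1, 2, 4], [5, 8], [6, 9], [7], [10]].
Step i=9: Q has 9 at row 5, column 1; remove 10 from row 5 of P and reverse-bump: 10 enters row 4 and ejects 7; 7 enters row 3 and ejects 6; 6 enters row 2 and ejects 5; 5 enters row 1 and ejects 4. So w(9) = 4. P is now [[1, 2, 5], [6, 8], [7, 9], [10]].
Step i=8: Q has 8 at row 4, column 1; remove 10 from row 4 of P and reverse-bump: 10 enters row 3 and ejects 9; 9 enters row 2 and ejects 8; 8 enters row 1 and ejects 5. So w(8) = 5. P is now [[1, 2, 8], [6, 9], [7, 10]].
Step i=7: Q has 7 at row 3, column 2; remove 10 from row 3 of P and reverse-bump: 10 enters row 2 and ejects 9; 9 enters row 1 and ejects 8. So w(7) = 8. P is now [[1, 2, 9], [6, 10], [7]].
Step i=6: Q has 6 at row 2, column 2; remove 10 from row 2 of P and reverse-bump: 10 enters row 1 and ejects 9. So w(6) = 9. P is now [[1, 2, 10], [6], [7]].
Step i=5: Q has 5 at row 1, column 3; remove that cell from P, ejecting 10. So w(5) = 10. P is now [[1, 2], [6], [7]].
Step i=4: Q has 4 at row 1, column 2; remove that cell from P, ejecting 2. So w(4) = 2. P is now [[1], [6], [7]].
Step i=3: Q has 3 at row 3, column 1; remove 7 from row 3 of P and reverse-bump: 7 enters row 2 and ejects 6; 6 enters row 1 and ejects 1. So w(3) = 1. P is now [[6], [7]].
Step i=2: Q has 2 at row 2, column 1; remove 7 from row 2 of P and reverse-bump: 7 enters row 1 and ejects 6. So w(2) = 6. P is now [[7]].
Step i=1: Q has 1 at row 1, column 1; remove that cell from P, ejecting 7. So w(1) = 7. P is now [].

So w = 7 6 1 2 10 9 8 5 4 3.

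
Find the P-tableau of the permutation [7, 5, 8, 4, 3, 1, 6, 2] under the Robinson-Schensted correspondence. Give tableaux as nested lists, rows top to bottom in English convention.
Insert 7: appended to row 1. P = [[7]].
Insert 5: 5 bumps 7 from row 1; 7 starts row 2. P = [[5], [7]].
Insert 8: appended to row 1. P = [[5, 8], [7]].
Insert 4: 4 bumps 5 from row 1; 5 bumps 7 from row 2; 7 starts row 3. P = [[4, 8], [5], [7]].
Insert 3: 3 bumps 4 from row 1; 4 bumps 5 from row 2; 5 bumps 7 from row 3; 7 starts row 4. P = [[3, 8], [4], [5], [7]].
Insert 1: 1 bumps 3 from row 1; 3 bumps 4 from row 2; 4 bumps 5 from row 3; 5 bumps 7 from row 4; 7 starts row 5. P = [[1, 8], [3], [4], [5], [7]].
Insert 6: 6 bumps 8 from row 1; 8 appends to row 2. P = [[1, 6], [3, 8], [4], [5], [7]].
Insert 2: 2 bumps 6 from row 1; 6 bumps 8 from row 2; 8 appends to row 3. P = [[1, 2], [3, 6], [4, 8], [5], [7]].

So P = [[1, 2], [3, 6], [4, 8], [5], [7]].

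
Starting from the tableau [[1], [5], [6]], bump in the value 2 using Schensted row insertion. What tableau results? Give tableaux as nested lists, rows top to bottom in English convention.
2 is larger than every entry of row 1, so it is appended to row 1. The new tableau is [[1, 2], [5], [6]].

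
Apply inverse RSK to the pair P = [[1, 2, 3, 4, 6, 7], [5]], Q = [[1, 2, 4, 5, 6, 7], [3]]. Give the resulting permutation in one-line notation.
1 5 2 3 4 6 7

Reverse the RSK construction: for i from n down to 1, find the cell of Q containing i, remove the entry at that cell from P, and reverse-bump it up through P; the value ejected from row 1 is w(i).

Step i=7: Q has 7 at row 1, column 6; remove that cell from P, ejecting 7. So w(7) = 7. P is now [[1, 2, 3, 4, 6], [5]].
Step i=6: Q has 6 at row 1, column 5; remove that cell from P, ejecting 6. So w(6) = 6. P is now [[1, 2, 3, 4], [5]].
Step i=5: Q has 5 at row 1, column 4; remove that cell from P, ejecting 4. So w(5) = 4. P is now [[1, 2, 3], [5]].
Step i=4: Q has 4 at row 1, column 3; remove that cell from P, ejecting 3. So w(4) = 3. P is now [[1, 2], [5]].
Step i=3: Q has 3 at row 2, column 1; remove 5 from row 2 of P and reverse-bump: 5 enters row 1 and ejects 2. So w(3) = 2. P is now [[1, 5]].
Step i=2: Q has 2 at row 1, column 2; remove that cell from P, ejecting 5. So w(2) = 5. P is now [[1]].
Step i=1: Q has 1 at row 1, column 1; remove that cell from P, ejecting 1. So w(1) = 1. P is now [].

So w = 1 5 2 3 4 6 7.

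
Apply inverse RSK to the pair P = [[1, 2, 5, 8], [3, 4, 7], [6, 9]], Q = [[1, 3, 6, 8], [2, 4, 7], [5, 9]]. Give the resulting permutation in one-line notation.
Reverse the RSK construction: for i from n down to 1, find the cell of Q containing i, remove the entry at that cell from P, and reverse-bump it up through P; the value ejected from row 1 is w(i).

Step i=9: Q has 9 at row 3, column 2; remove 9 from row 3 of P and reverse-bump: 9 enters row 2 and ejects 7; 7 enters row 1 and ejects 5. So w(9) = 5. P is now [[1, 2, 7, 8], [3, 4, 9], [6]].
Step i=8: Q has 8 at row 1, column 4; remove that cell from P, ejecting 8. So w(8) = 8. P is now [[1, 2, 7], [3, 4, 9], [6]].
Step i=7: Q has 7 at row 2, column 3; remove 9 from row 2 of P and reverse-bump: 9 enters row 1 and ejects 7. So w(7) = 7. P is now [[1, 2, 9], [3, 4], [6]].
Step i=6: Q has 6 at row 1, column 3; remove that cell from P, ejecting 9. So w(6) = 9. P is now [[1, 2], [3, 4], [6]].
Step i=5: Q has 5 at row 3, column 1; remove 6 from row 3 of P and reverse-bump: 6 enters row 2 and ejects 4; 4 enters row 1 and ejects 2. So w(5) = 2. P is now [[1, 4], [3, 6]].
Step i=4: Q has 4 at row 2, column 2; remove 6 from row 2 of P and reverse-bump: 6 enters row 1 and ejects 4. So w(4) = 4. P is now [[1, 6], [3]].
Step i=3: Q has 3 at row 1, column 2; remove that cell from P, ejecting 6. So w(3) = 6. P is now [[1], [3]].
Step i=2: Q has 2 at row 2, column 1; remove 3 from row 2 of P and reverse-bump: 3 enters row 1 and ejects 1. So w(2) = 1. P is now [[3]].
Step i=1: Q has 1 at row 1, column 1; remove that cell from P, ejecting 3. So w(1) = 3. P is now [].

So w = 3 1 6 4 2 9 7 8 5.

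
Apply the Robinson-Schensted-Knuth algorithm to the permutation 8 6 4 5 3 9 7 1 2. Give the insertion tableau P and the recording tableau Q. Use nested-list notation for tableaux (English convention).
Insert each entry of the permutation into P by Schensted row insertion, recording in Q the position of each new cell.

After inserting 8: P = [[8]].
After inserting 6: P = [[6], [8]].
After inserting 4: P = [[4], [6], [8]].
After inserting 5: P = [[4, 5], [6], [8]].
After inserting 3: P = [[3, 5], [4], [6], [8]].
After inserting 9: P = [[3, 5, 9], [4], [6], [8]].
After inserting 7: P = [[3, 5, 7], [4, 9], [6], [8]].
After inserting 1: P = [[1, 5, 7], [3, 9], [4], [6], [8]].
After inserting 2: P = [[1, 2, 7], [3, 5], [4, 9], [6], [8]].

So P = [[1, 2, 7], [3, 5], [4, 9], [6], [8]], Q = [[1, 4, 6], [2, 7], [3, 9], [5], [8]].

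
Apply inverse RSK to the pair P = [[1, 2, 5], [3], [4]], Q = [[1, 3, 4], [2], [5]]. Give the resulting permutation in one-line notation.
Reverse the RSK construction: for i from n down to 1, find the cell of Q containing i, remove the entry at that cell from P, and reverse-bump it up through P; the value ejected from row 1 is w(i).

Step i=5: Q has 5 at row 3, column 1; remove 4 from row 3 of P and reverse-bump: 4 enters row 2 and ejects 3; 3 enters row 1 and ejects 2. So w(5) = 2. P is now [[1, 3, 5], [4]].
Step i=4: Q has 4 at row 1, column 3; remove that cell from P, ejecting 5. So w(4) = 5. P is now [[1, 3], [4]].
Step i=3: Q has 3 at row 1, column 2; remove that cell from P, ejecting 3. So w(3) = 3. P is now [[1], [4]].
Step i=2: Q has 2 at row 2, column 1; remove 4 from row 2 of P and reverse-bump: 4 enters row 1 and ejects 1. So w(2) = 1. P is now [[4]].
Step i=1: Q has 1 at row 1, column 1; remove that cell from P, ejecting 4. So w(1) = 4. P is now [].

So w = 4 1 3 5 2.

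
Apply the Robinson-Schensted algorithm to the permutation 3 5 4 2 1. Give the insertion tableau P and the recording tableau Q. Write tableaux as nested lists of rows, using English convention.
P = [[1, 4], [2], [3], [5]], Q = [[1, 2], [3], [4], [5]]

Insert each entry of the permutation into P by Schensted row insertion, recording in Q the position of each new cell.

Insert 3: appended to row 1. P = [[3]].
Insert 5: appended to row 1. P = [[3, 5]].
Insert 4: 4 bumps 5 from row 1; 5 starts row 2. P = [[3, 4], [5]].
Insert 2: 2 bumps 3 from row 1; 3 bumps 5 from row 2; 5 starts row 3. P = [[2, 4], [3], [5]].
Insert 1: 1 bumps 2 from row 1; 2 bumps 3 from row 2; 3 bumps 5 from row 3; 5 starts row 4. P = [[1, 4], [2], [3], [5]].

So P = [[1, 4], [2], [3], [5]], Q = [[1, 2], [3], [4], [5]].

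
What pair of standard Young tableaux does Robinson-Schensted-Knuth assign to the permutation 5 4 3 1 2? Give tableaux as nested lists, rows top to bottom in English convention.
P = [[1, 2], [3], [4], [5]], Q = [[1, 5], [2], [3], [4]]

Insert each entry of the permutation into P by Schensted row insertion, recording in Q the position of each new cell.

Insert 5: appended to row 1. P = [[5]].
Insert 4: 4 bumps 5 from row 1; 5 starts row 2. P = [[4], [5]].
Insert 3: 3 bumps 4 from row 1; 4 bumps 5 from row 2; 5 starts row 3. P = [[3], [4], [5]].
Insert 1: 1 bumps 3 from row 1; 3 bumps 4 from row 2; 4 bumps 5 from row 3; 5 starts row 4. P = [[1], [3], [4], [5]].
Insert 2: appended to row 1. P = [[1, 2], [3], [4], [5]].

So P = [[1, 2], [3], [4], [5]], Q = [[1, 5], [2], [3], [4]].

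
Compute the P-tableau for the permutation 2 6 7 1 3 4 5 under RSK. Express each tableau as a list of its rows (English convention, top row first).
P = [[1, 3, 4, 5], [2, 6, 7]]

After inserting 2: P = [[2]].
After inserting 6: P = [[2, 6]].
After inserting 7: P = [[2, 6, 7]].
After inserting 1: P = [[1, 6, 7], [2]].
After inserting 3: P = [[1, 3, 7], [2, 6]].
After inserting 4: P = [[1, 3, 4], [2, 6, 7]].
After inserting 5: P = [[1, 3, 4, 5], [2, 6, 7]].

So P = [[1, 3, 4, 5], [2, 6, 7]].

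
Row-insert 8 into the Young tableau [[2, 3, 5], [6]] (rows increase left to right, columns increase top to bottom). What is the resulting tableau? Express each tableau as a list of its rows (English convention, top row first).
8 is larger than every entry of row 1, so it is appended to row 1. The new tableau is [[2, 3, 5, 8], [6]].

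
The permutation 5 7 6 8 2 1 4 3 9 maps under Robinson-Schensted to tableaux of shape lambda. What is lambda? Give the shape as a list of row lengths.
[4, 2, 2, 1]

Row-insert each entry into an empty tableau.

After inserting 5: P = [[5]].
After inserting 7: P = [[5, 7]].
After inserting 6: P = [[5, 6], [7]].
After inserting 8: P = [[5, 6, 8], [7]].
After inserting 2: P = [[2, 6, 8], [5], [7]].
After inserting 1: P = [[1, 6, 8], [2], [5], [7]].
After inserting 4: P = [[1, 4, 8], [2, 6], [5], [7]].
After inserting 3: P = [[1, 3, 8], [2, 4], [5, 6], [7]].
After inserting 9: P = [[1, 3, 8, 9], [2, 4], [5, 6], [7]].

The final insertion tableau P = [[1, 3, 8, 9], [2, 4], [5, 6], [7]] has shape [4, 2, 2, 1].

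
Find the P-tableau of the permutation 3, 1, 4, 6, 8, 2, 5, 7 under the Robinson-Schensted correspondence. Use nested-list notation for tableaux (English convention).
P = [[1, 2, 5, 7], [3, 4, 6, 8]]

After inserting 3: P = [[3]].
After inserting 1: P = [[1], [3]].
After inserting 4: P = [[1, 4], [3]].
After inserting 6: P = [[1, 4, 6], [3]].
After inserting 8: P = [[1, 4, 6, 8], [3]].
After inserting 2: P = [[1, 2, 6, 8], [3, 4]].
After inserting 5: P = [[1, 2, 5, 8], [3, 4, 6]].
After inserting 7: P = [[1, 2, 5, 7], [3, 4, 6, 8]].

So P = [[1, 2, 5, 7], [3, 4, 6, 8]].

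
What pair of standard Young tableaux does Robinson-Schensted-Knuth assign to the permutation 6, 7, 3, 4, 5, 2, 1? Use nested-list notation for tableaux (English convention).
Insert each entry of the permutation into P by Schensted row insertion, recording in Q the position of each new cell.

Insert 6: appended to row 1. P = [[6]], Q = [[1]].
Insert 7: appended to row 1. P = [[6, 7]], Q = [[1, 2]].
Insert 3: 3 bumps 6 from row 1; 6 starts row 2. P = [[3, 7], [6]], Q = [[1, 2], [3]].
Insert 4: 4 bumps 7 from row 1; 7 appends to row 2. P = [[3, 4], [6, 7]], Q = [[1, 2], [3, 4]].
Insert 5: appended to row 1. P = [[3, 4, 5], [6, 7]], Q = [[1, 2, 5], [3, 4]].
Insert 2: 2 bumps 3 from row 1; 3 bumps 6 from row 2; 6 starts row 3. P = [[2, 4, 5], [3, 7], [6]], Q = [[1, 2, 5], [3, 4], [6]].
Insert 1: 1 bumps 2 from row 1; 2 bumps 3 from row 2; 3 bumps 6 from row 3; 6 starts row 4. P = [[1, 4, 5], [2, 7], [3], [6]], Q = [[1, 2, 5], [3, 4], [6], [7]].

So P = [[1, 4, 5], [2, 7], [3], [6]], Q = [[1, 2, 5], [3, 4], [6], [7]].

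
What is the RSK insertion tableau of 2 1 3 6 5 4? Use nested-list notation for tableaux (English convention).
P = [[1, 3, 4], [2, 5], [6]]

After inserting 2: P = [[2]].
After inserting 1: P = [[1], [2]].
After inserting 3: P = [[1, 3], [2]].
After inserting 6: P = [[1, 3, 6], [2]].
After inserting 5: P = [[1, 3, 5], [2, 6]].
After inserting 4: P = [[1, 3, 4], [2, 5], [6]].

So P = [[1, 3, 4], [2, 5], [6]].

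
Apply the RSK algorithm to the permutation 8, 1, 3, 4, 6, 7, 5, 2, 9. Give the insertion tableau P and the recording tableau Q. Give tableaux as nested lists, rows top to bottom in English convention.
Insert each entry of the permutation into P by Schensted row insertion, recording in Q the position of each new cell.

Insert 8: appended to row 1. P = [[8]].
Insert 1: 1 bumps 8 from row 1; 8 starts row 2. P = [[1], [8]].
Insert 3: appended to row 1. P = [[1, 3], [8]].
Insert 4: appended to row 1. P = [[1, 3, 4], [8]].
Insert 6: appended to row 1. P = [[1, 3, 4, 6], [8]].
Insert 7: appended to row 1. P = [[1, 3, 4, 6, 7], [8]].
Insert 5: 5 bumps 6 from row 1; 6 bumps 8 from row 2; 8 starts row 3. P = [[1, 3, 4, 5, 7], [6], [8]].
Insert 2: 2 bumps 3 from row 1; 3 bumps 6 from row 2; 6 bumps 8 from row 3; 8 starts row 4. P = [[1, 2, 4, 5, 7], [3], [6], [8]].
Insert 9: appended to row 1. P = [[1, 2, 4, 5, 7, 9], [3], [6], [8]].

So P = [[1, 2, 4, 5, 7, 9], [3], [6], [8]], Q = [[1, 3, 4, 5, 6, 9], [2], [7], [8]].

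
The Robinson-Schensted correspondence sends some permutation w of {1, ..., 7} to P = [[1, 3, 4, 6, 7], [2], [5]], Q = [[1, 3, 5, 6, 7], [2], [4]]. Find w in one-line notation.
5 2 3 1 4 6 7

Reverse the RSK construction: for i from n down to 1, find the cell of Q containing i, remove the entry at that cell from P, and reverse-bump it up through P; the value ejected from row 1 is w(i).

Step i=7: Q has 7 at row 1, column 5; remove that cell from P, ejecting 7. So w(7) = 7. P is now [[1, 3, 4, 6], [2], [5]].
Step i=6: Q has 6 at row 1, column 4; remove that cell from P, ejecting 6. So w(6) = 6. P is now [[1, 3, 4], [2], [5]].
Step i=5: Q has 5 at row 1, column 3; remove that cell from P, ejecting 4. So w(5) = 4. P is now [[1, 3], [2], [5]].
Step i=4: Q has 4 at row 3, column 1; remove 5 from row 3 of P and reverse-bump: 5 enters row 2 and ejects 2; 2 enters row 1 and ejects 1. So w(4) = 1. P is now [[2, 3], [5]].
Step i=3: Q has 3 at row 1, column 2; remove that cell from P, ejecting 3. So w(3) = 3. P is now [[2], [5]].
Step i=2: Q has 2 at row 2, column 1; remove 5 from row 2 of P and reverse-bump: 5 enters row 1 and ejects 2. So w(2) = 2. P is now [[5]].
Step i=1: Q has 1 at row 1, column 1; remove that cell from P, ejecting 5. So w(1) = 5. P is now [].

So w = 5 2 3 1 4 6 7.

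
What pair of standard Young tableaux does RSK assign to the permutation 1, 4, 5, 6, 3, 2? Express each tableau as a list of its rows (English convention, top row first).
P = [[1, 2, 5, 6], [3], [4]], Q = [[1, 2, 3, 4], [5], [6]]

Insert each entry of the permutation into P by Schensted row insertion, recording in Q the position of each new cell.

After inserting 1: P = [[1]].
After inserting 4: P = [[1, 4]].
After inserting 5: P = [[1, 4, 5]].
After inserting 6: P = [[1, 4, 5, 6]].
After inserting 3: P = [[1, 3, 5, 6], [4]].
After inserting 2: P = [[1, 2, 5, 6], [3], [4]].

So P = [[1, 2, 5, 6], [3], [4]], Q = [[1, 2, 3, 4], [5], [6]].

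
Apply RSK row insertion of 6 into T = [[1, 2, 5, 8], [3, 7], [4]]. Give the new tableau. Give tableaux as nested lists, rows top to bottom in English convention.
In row 1, 6 replaces 8 (the leftmost entry greater than 6); 8 is bumped to row 2. 8 is appended to row 2. The new tableau is [[1, 2, 5, 6], [3, 7, 8], [4]].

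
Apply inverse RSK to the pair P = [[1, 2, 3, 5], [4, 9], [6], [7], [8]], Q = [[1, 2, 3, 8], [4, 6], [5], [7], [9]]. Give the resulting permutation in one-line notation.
1 8 9 7 2 6 4 5 3

Reverse the RSK construction: for i from n down to 1, find the cell of Q containing i, remove the entry at that cell from P, and reverse-bump it up through P; the value ejected from row 1 is w(i).

Step i=9: Q has 9 at row 5, column 1; remove 8 from row 5 of P and reverse-bump: 8 enters row 4 and ejects 7; 7 enters row 3 and ejects 6; 6 enters row 2 and ejects 4; 4 enters row 1 and ejects 3. So w(9) = 3. P is now [[1, 2, 4, 5], [6, 9], [7], [8]].
Step i=8: Q has 8 at row 1, column 4; remove that cell from P, ejecting 5. So w(8) = 5. P is now [[1, 2, 4], [6, 9], [7], [8]].
Step i=7: Q has 7 at row 4, column 1; remove 8 from row 4 of P and reverse-bump: 8 enters row 3 and ejects 7; 7 enters row 2 and ejects 6; 6 enters row 1 and ejects 4. So w(7) = 4. P is now [[1, 2, 6], [7, 9], [8]].
Step i=6: Q has 6 at row 2, column 2; remove 9 from row 2 of P and reverse-bump: 9 enters row 1 and ejects 6. So w(6) = 6. P is now [[1, 2, 9], [7], [8]].
Step i=5: Q has 5 at row 3, column 1; remove 8 from row 3 of P and reverse-bump: 8 enters row 2 and ejects 7; 7 enters row 1 and ejects 2. So w(5) = 2. P is now [[1, 7, 9], [8]].
Step i=4: Q has 4 at row 2, column 1; remove 8 from row 2 of P and reverse-bump: 8 enters row 1 and ejects 7. So w(4) = 7. P is now [[1, 8, 9]].
Step i=3: Q has 3 at row 1, column 3; remove that cell from P, ejecting 9. So w(3) = 9. P is now [[1, 8]].
Step i=2: Q has 2 at row 1, column 2; remove that cell from P, ejecting 8. So w(2) = 8. P is now [[1]].
Step i=1: Q has 1 at row 1, column 1; remove that cell from P, ejecting 1. So w(1) = 1. P is now [].

So w = 1 8 9 7 2 6 4 5 3.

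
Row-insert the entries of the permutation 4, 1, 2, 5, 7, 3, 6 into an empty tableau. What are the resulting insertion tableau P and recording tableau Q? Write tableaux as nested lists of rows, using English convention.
P = [[1, 2, 3, 6], [4, 5, 7]], Q = [[1, 3, 4, 5], [2, 6, 7]]

Insert each entry of the permutation into P by Schensted row insertion, recording in Q the position of each new cell.

After inserting 4: P = [[4]].
After inserting 1: P = [[1], [4]].
After inserting 2: P = [[1, 2], [4]].
After inserting 5: P = [[1, 2, 5], [4]].
After inserting 7: P = [[1, 2, 5, 7], [4]].
After inserting 3: P = [[1, 2, 3, 7], [4, 5]].
After inserting 6: P = [[1, 2, 3, 6], [4, 5, 7]].

So P = [[1, 2, 3, 6], [4, 5, 7]], Q = [[1, 3, 4, 5], [2, 6, 7]].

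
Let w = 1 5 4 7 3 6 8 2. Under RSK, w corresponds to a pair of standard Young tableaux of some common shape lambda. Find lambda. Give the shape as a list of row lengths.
Row-insert each entry into an empty tableau.

After inserting 1: P = [[1]].
After inserting 5: P = [[1, 5]].
After inserting 4: P = [[1, 4], [5]].
After inserting 7: P = [[1, 4, 7], [5]].
After inserting 3: P = [[1, 3, 7], [4], [5]].
After inserting 6: P = [[1, 3, 6], [4, 7], [5]].
After inserting 8: P = [[1, 3, 6, 8], [4, 7], [5]].
After inserting 2: P = [[1, 2, 6, 8], [3, 7], [4], [5]].

The final insertion tableau P = [[1, 2, 6, 8], [3, 7], [4], [5]] has shape [4, 2, 1, 1].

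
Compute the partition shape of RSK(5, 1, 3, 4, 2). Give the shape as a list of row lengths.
[3, 1, 1]

RSK row insertion gives P = [[1, 2, 4], [3], [5]], which has shape [3, 1, 1].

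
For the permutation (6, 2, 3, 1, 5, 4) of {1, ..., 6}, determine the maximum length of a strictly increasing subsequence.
3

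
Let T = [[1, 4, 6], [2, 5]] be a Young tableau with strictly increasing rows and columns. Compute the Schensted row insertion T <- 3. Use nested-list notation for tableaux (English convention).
In row 1, 3 replaces 4 (the leftmost entry greater than 3); 4 is bumped to row 2. In row 2, 4 replaces 5 (the leftmost entry greater than 4); 5 is bumped to row 3. 5 starts a new row 3. The new tableau is [[1, 3, 6], [2, 4], [5]].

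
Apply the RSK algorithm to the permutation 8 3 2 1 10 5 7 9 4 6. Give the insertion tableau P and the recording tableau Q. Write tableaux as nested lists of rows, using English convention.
P = [[1, 4, 6, 9], [2, 5, 7], [3, 10], [8]], Q = [[1, 5, 7, 8], [2, 6, 10], [3, 9], [4]]

Insert each entry of the permutation into P by Schensted row insertion, recording in Q the position of each new cell.

Insert 8: appended to row 1. P = [[8]].
Insert 3: 3 bumps 8 from row 1; 8 starts row 2. P = [[3], [8]].
Insert 2: 2 bumps 3 from row 1; 3 bumps 8 from row 2; 8 starts row 3. P = [[2], [3], [8]].
Insert 1: 1 bumps 2 from row 1; 2 bumps 3 from row 2; 3 bumps 8 from row 3; 8 starts row 4. P = [[1], [2], [3], [8]].
Insert 10: appended to row 1. P = [[1, 10], [2], [3], [8]].
Insert 5: 5 bumps 10 from row 1; 10 appends to row 2. P = [[1, 5], [2, 10], [3], [8]].
Insert 7: appended to row 1. P = [[1, 5, 7], [2, 10], [3], [8]].
Insert 9: appended to row 1. P = [[1, 5, 7, 9], [2, 10], [3], [8]].
Insert 4: 4 bumps 5 from row 1; 5 bumps 10 from row 2; 10 appends to row 3. P = [[1, 4, 7, 9], [2, 5], [3, 10], [8]].
Insert 6: 6 bumps 7 from row 1; 7 appends to row 2. P = [[1, 4, 6, 9], [2, 5, 7], [3, 10], [8]].

So P = [[1, 4, 6, 9], [2, 5, 7], [3, 10], [8]], Q = [[1, 5, 7, 8], [2, 6, 10], [3, 9], [4]].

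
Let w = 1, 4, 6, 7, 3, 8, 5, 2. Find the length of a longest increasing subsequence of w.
5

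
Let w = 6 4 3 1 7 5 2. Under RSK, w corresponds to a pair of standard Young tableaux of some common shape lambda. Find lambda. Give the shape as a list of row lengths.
Row-insert each entry into an empty tableau.

After inserting 6: P = [[6]].
After inserting 4: P = [[4], [6]].
After inserting 3: P = [[3], [4], [6]].
After inserting 1: P = [[1], [3], [4], [6]].
After inserting 7: P = [[1, 7], [3], [4], [6]].
After inserting 5: P = [[1, 5], [3, 7], [4], [6]].
After inserting 2: P = [[1, 2], [3, 5], [4, 7], [6]].

The final insertion tableau P = [[1, 2], [3, 5], [4, 7], [6]] has shape [2, 2, 2, 1].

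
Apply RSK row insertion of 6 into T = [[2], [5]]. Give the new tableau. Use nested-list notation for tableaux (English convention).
[[2, 6], [5]]

6 is larger than every entry of row 1, so it is appended to row 1. The new tableau is [[2, 6], [5]].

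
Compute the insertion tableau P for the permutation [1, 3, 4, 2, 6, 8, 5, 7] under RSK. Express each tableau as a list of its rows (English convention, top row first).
Insert 1: appended to row 1. P = [[1]].
Insert 3: appended to row 1. P = [[1, 3]].
Insert 4: appended to row 1. P = [[1, 3, 4]].
Insert 2: 2 bumps 3 from row 1; 3 starts row 2. P = [[1, 2, 4], [3]].
Insert 6: appended to row 1. P = [[1, 2, 4, 6], [3]].
Insert 8: appended to row 1. P = [[1, 2, 4, 6, 8], [3]].
Insert 5: 5 bumps 6 from row 1; 6 appends to row 2. P = [[1, 2, 4, 5, 8], [3, 6]].
Insert 7: 7 bumps 8 from row 1; 8 appends to row 2. P = [[1, 2, 4, 5, 7], [3, 6, 8]].

So P = [[1, 2, 4, 5, 7], [3, 6, 8]].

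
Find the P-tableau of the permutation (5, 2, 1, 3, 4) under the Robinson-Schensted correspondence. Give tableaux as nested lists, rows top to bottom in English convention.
Insert 5: appended to row 1. P = [[5]].
Insert 2: 2 bumps 5 from row 1; 5 starts row 2. P = [[2], [5]].
Insert 1: 1 bumps 2 from row 1; 2 bumps 5 from row 2; 5 starts row 3. P = [[1], [2], [5]].
Insert 3: appended to row 1. P = [[1, 3], [2], [5]].
Insert 4: appended to row 1. P = [[1, 3, 4], [2], [5]].

So P = [[1, 3, 4], [2], [5]].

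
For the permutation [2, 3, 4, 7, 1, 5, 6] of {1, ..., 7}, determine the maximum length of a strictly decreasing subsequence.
2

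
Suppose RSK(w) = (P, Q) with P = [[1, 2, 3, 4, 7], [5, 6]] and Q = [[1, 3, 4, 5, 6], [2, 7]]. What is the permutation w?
Reverse the RSK construction: for i from n down to 1, find the cell of Q containing i, remove the entry at that cell from P, and reverse-bump it up through P; the value ejected from row 1 is w(i).

Step i=7: Q has 7 at row 2, column 2; remove 6 from row 2 of P and reverse-bump: 6 enters row 1 and ejects 4. So w(7) = 4. P is now [[1, 2, 3, 6, 7], [5]].
Step i=6: Q has 6 at row 1, column 5; remove that cell from P, ejecting 7. So w(6) = 7. P is now [[1, 2, 3, 6], [5]].
Step i=5: Q has 5 at row 1, column 4; remove that cell from P, ejecting 6. So w(5) = 6. P is now [[1, 2, 3], [5]].
Step i=4: Q has 4 at row 1, column 3; remove that cell from P, ejecting 3. So w(4) = 3. P is now [[1, 2], [5]].
Step i=3: Q has 3 at row 1, column 2; remove that cell from P, ejecting 2. So w(3) = 2. P is now [[1], [5]].
Step i=2: Q has 2 at row 2, column 1; remove 5 from row 2 of P and reverse-bump: 5 enters row 1 and ejects 1. So w(2) = 1. P is now [[5]].
Step i=1: Q has 1 at row 1, column 1; remove that cell from P, ejecting 5. So w(1) = 5. P is now [].

So w = 5 1 2 3 6 7 4.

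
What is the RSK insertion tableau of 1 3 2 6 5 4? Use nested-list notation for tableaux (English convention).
P = [[1, 2, 4], [3, 5], [6]]

Insert 1: appended to row 1. P = [[1]].
Insert 3: appended to row 1. P = [[1, 3]].
Insert 2: 2 bumps 3 from row 1; 3 starts row 2. P = [[1, 2], [3]].
Insert 6: appended to row 1. P = [[1, 2, 6], [3]].
Insert 5: 5 bumps 6 from row 1; 6 appends to row 2. P = [[1, 2, 5], [3, 6]].
Insert 4: 4 bumps 5 from row 1; 5 bumps 6 from row 2; 6 starts row 3. P = [[1, 2, 4], [3, 5], [6]].

So P = [[1, 2, 4], [3, 5], [6]].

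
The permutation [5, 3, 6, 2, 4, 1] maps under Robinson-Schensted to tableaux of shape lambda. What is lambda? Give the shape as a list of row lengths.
RSK row insertion gives P = [[1, 4], [2, 6], [3], [5]], which has shape [2, 2, 1, 1].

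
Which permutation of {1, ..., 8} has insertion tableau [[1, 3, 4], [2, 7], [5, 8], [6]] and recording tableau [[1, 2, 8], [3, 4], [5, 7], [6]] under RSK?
Reverse the RSK construction: for i from n down to 1, find the cell of Q containing i, remove the entry at that cell from P, and reverse-bump it up through P; the value ejected from row 1 is w(i).

Step i=8: Q has 8 at row 1, column 3; remove that cell from P, ejecting 4. So w(8) = 4. P is now [[1, 3], [2, 7], [5, 8], [6]].
Step i=7: Q has 7 at row 3, column 2; remove 8 from row 3 of P and reverse-bump: 8 enters row 2 and ejects 7; 7 enters row 1 and ejects 3. So w(7) = 3. P is now [[1, 7], [2, 8], [5], [6]].
Step i=6: Q has 6 at row 4, column 1; remove 6 from row 4 of P and reverse-bump: 6 enters row 3 and ejects 5; 5 enters row 2 and ejects 2; 2 enters row 1 and ejects 1. So w(6) = 1. P is now [[2, 7], [5, 8], [6]].
Step i=5: Q has 5 at row 3, column 1; remove 6 from row 3 of P and reverse-bump: 6 enters row 2 and ejects 5; 5 enters row 1 and ejects 2. So w(5) = 2. P is now [[5, 7], [6, 8]].
Step i=4: Q has 4 at row 2, column 2; remove 8 from row 2 of P and reverse-bump: 8 enters row 1 and ejects 7. So w(4) = 7. P is now [[5, 8], [6]].
Step i=3: Q has 3 at row 2, column 1; remove 6 from row 2 of P and reverse-bump: 6 enters row 1 and ejects 5. So w(3) = 5. P is now [[6, 8]].
Step i=2: Q has 2 at row 1, column 2; remove that cell from P, ejecting 8. So w(2) = 8. P is now [[6]].
Step i=1: Q has 1 at row 1, column 1; remove that cell from P, ejecting 6. So w(1) = 6. P is now [].

So w = 6 8 5 7 2 1 3 4.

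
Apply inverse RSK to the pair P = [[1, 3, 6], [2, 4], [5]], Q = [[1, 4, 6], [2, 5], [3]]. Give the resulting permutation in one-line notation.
Reverse RSK: for i = n, n-1, ..., 1, locate i in Q, remove the corresponding corner cell from P, and reverse-bump its entry up through P; the value ejected from row 1 is w(i).

So w = 5 2 1 4 3 6.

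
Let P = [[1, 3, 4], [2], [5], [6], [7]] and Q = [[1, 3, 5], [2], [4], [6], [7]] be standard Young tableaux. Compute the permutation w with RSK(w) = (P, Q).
7 2 6 3 5 4 1

Reverse the RSK construction: for i from n down to 1, find the cell of Q containing i, remove the entry at that cell from P, and reverse-bump it up through P; the value ejected from row 1 is w(i).

Step i=7: Q has 7 at row 5, column 1; remove 7 from row 5 of P and reverse-bump: 7 enters row 4 and ejects 6; 6 enters row 3 and ejects 5; 5 enters row 2 and ejects 2; 2 enters row 1 and ejects 1. So w(7) = 1. P is now [[2, 3, 4], [5], [6], [7]].
Step i=6: Q has 6 at row 4, column 1; remove 7 from row 4 of P and reverse-bump: 7 enters row 3 and ejects 6; 6 enters row 2 and ejects 5; 5 enters row 1 and ejects 4. So w(6) = 4. P is now [[2, 3, 5], [6], [7]].
Step i=5: Q has 5 at row 1, column 3; remove that cell from P, ejecting 5. So w(5) = 5. P is now [[2, 3], [6], [7]].
Step i=4: Q has 4 at row 3, column 1; remove 7 from row 3 of P and reverse-bump: 7 enters row 2 and ejects 6; 6 enters row 1 and ejects 3. So w(4) = 3. P is now [[2, 6], [7]].
Step i=3: Q has 3 at row 1, column 2; remove that cell from P, ejecting 6. So w(3) = 6. P is now [[2], [7]].
Step i=2: Q has 2 at row 2, column 1; remove 7 from row 2 of P and reverse-bump: 7 enters row 1 and ejects 2. So w(2) = 2. P is now [[7]].
Step i=1: Q has 1 at row 1, column 1; remove that cell from P, ejecting 7. So w(1) = 7. P is now [].

So w = 7 2 6 3 5 4 1.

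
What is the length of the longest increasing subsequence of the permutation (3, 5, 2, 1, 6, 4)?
3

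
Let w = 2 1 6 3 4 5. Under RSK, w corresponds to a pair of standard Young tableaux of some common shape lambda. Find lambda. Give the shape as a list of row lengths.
[4, 2]

Row-insert each entry into an empty tableau.

After inserting 2: P = [[2]].
After inserting 1: P = [[1], [2]].
After inserting 6: P = [[1, 6], [2]].
After inserting 3: P = [[1, 3], [2, 6]].
After inserting 4: P = [[1, 3, 4], [2, 6]].
After inserting 5: P = [[1, 3, 4, 5], [2, 6]].

The final insertion tableau P = [[1, 3, 4, 5], [2, 6]] has shape [4, 2].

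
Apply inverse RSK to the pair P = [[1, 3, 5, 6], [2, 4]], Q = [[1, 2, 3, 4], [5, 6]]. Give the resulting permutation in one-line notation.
Reverse the RSK construction: for i from n down to 1, find the cell of Q containing i, remove the entry at that cell from P, and reverse-bump it up through P; the value ejected from row 1 is w(i).

Step i=6: Q has 6 at row 2, column 2; remove 4 from row 2 of P and reverse-bump: 4 enters row 1 and ejects 3. So w(6) = 3. P is now [[1, 4, 5, 6], [2]].
Step i=5: Q has 5 at row 2, column 1; remove 2 from row 2 of P and reverse-bump: 2 enters row 1 and ejects 1. So w(5) = 1. P is now [[2, 4, 5, 6]].
Step i=4: Q has 4 at row 1, column 4; remove that cell from P, ejecting 6. So w(4) = 6. P is now [[2, 4, 5]].
Step i=3: Q has 3 at row 1, column 3; remove that cell from P, ejecting 5. So w(3) = 5. P is now [[2, 4]].
Step i=2: Q has 2 at row 1, column 2; remove that cell from P, ejecting 4. So w(2) = 4. P is now [[2]].
Step i=1: Q has 1 at row 1, column 1; remove that cell from P, ejecting 2. So w(1) = 2. P is now [].

So w = 2 4 5 6 1 3.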